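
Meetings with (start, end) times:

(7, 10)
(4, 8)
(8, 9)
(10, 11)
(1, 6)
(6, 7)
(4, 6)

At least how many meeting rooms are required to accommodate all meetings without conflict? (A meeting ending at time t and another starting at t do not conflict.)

Count concurrent intervals with a sweep; the peak is the room count.
starts: [1, 4, 4, 6, 7, 8, 10]
ends:   [6, 6, 7, 8, 9, 10, 11]
s1→1 s4→2 s4→3  — peak 3.

3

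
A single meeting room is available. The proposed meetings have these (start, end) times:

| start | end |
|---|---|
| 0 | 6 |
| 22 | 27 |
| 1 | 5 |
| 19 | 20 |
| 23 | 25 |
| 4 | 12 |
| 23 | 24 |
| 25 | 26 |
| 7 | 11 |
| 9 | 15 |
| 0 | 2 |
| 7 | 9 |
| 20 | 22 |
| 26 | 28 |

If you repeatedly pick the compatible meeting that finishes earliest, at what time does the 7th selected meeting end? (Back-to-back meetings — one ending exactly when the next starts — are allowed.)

Sorted by end: (0,2)  (1,5)  (0,6)  (7,9)  (7,11)  (4,12)  (9,15)  (19,20)  (20,22)  (23,24)  (23,25)  (25,26)  (22,27)  (26,28)
take (0,2); take (7,9); skip (7,11); take (9,15); take (19,20); take (20,22); take (23,24); skip (23,25); take (25,26); take (26,28).
Selected: (0,2) (7,9) (9,15) (19,20) (20,22) (23,24) (25,26) (26,28)

26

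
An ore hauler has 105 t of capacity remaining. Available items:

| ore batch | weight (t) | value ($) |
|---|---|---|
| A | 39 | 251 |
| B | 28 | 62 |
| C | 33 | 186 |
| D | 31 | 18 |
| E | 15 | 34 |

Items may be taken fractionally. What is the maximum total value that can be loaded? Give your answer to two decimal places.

Greedy by value/weight ratio, highest first.
Ratios (sorted): A 6.44, C 5.64, E 2.27, B 2.21, D 0.58
take A (39 @ 251); take C (33 @ 186); take E (15 @ 34); take 18/28 of B → 39.86. Capacity used 105/105.
Total value = 510.86

510.86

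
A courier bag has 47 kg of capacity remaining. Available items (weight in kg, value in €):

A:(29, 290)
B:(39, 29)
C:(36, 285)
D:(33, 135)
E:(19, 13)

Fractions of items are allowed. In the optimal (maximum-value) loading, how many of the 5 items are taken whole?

1

Order: A (290/29=10.00) > C (285/36=7.92) > D (135/33=4.09) > B (29/39=0.74) > E (13/19=0.68)
Fill: take A (29 @ 290) → take 18/36 of C → 142.50; 47/47 used.
1 item(s) taken whole; one partial (take 18/36 of C).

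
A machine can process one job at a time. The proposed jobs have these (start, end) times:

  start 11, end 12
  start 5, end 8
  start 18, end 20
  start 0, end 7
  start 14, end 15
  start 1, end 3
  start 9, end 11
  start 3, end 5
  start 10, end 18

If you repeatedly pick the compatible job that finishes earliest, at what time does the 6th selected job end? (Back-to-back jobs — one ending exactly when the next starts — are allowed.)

Order by finish time; keep every interval that doesn't clash with the previous kept one.
By end time: (1,3), (3,5), (0,7), (5,8), (9,11), (11,12), (14,15), (10,18), (18,20).
Pick (1,3); next start ≥ 3 → (3,5); next start ≥ 5 → (5,8); next start ≥ 8 → (9,11); next start ≥ 11 → (11,12); next start ≥ 12 → (14,15); next start ≥ 15 → (18,20).
Selected: (1,3) (3,5) (5,8) (9,11) (11,12) (14,15) (18,20)

15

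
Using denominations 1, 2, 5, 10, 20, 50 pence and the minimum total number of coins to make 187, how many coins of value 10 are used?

1

187 = 3×50 + 1×20 + 1×10 + 1×5 + 1×2
Count of 10: 1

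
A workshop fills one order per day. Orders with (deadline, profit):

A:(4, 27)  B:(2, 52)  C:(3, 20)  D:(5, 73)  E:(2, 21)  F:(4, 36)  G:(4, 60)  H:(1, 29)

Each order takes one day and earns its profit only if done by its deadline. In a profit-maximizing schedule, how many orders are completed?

Take jobs in profit order; each goes to the latest open slot no later than its deadline.
Profit order: D=73 G=60 B=52 F=36 H=29 A=27 E=21 C=20
Assign: D→slot 5, G→slot 4, B→slot 2, F→slot 3, H→slot 1, A skipped, E skipped, C skipped.
Slots: [1:H] [2:B] [3:F] [4:G] [5:D]
5 of 8 scheduled.

5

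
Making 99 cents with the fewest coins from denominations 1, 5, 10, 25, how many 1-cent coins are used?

4

99 = 3×25 + 2×10 + 4×1
Count of 1: 4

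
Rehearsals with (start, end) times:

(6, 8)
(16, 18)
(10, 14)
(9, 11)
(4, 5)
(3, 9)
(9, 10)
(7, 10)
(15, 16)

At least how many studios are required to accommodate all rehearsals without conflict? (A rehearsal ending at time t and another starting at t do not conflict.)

3

Events (time:±→running): 3:+→1 4:+→2 5:-→1 6:+→2 7:+→3 … peak 3.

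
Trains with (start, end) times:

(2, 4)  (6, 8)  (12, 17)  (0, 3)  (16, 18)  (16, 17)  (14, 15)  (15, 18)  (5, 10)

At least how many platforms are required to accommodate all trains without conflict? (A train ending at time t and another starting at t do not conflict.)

starts: [0, 2, 5, 6, 12, 14, 15, 16, 16]
ends:   [3, 4, 8, 10, 15, 17, 17, 18, 18]
s0→1 s2→2 e3→1 e4→0 s5→1 s6→2 e8→1 e10→0 s12→1 s14→2 e15→1 s15→2 s16→3 s16→4  — peak 4.

4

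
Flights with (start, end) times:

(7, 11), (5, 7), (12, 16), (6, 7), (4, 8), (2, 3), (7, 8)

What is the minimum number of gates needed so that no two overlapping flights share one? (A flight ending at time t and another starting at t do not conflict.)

3

Count concurrent intervals with a sweep; the peak is the room count.
Events (time:±→running): 2:+→1 3:-→0 4:+→1 5:+→2 6:+→3 … peak 3.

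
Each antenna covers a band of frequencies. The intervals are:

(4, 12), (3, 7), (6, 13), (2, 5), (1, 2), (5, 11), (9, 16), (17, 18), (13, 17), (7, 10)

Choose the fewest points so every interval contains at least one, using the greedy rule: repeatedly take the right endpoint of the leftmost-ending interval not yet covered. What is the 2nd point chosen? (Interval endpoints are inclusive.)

Process intervals by earliest right end; each time one isn't hit yet, stab at its right endpoint.
Sorted: [1,2] [2,5] [3,7] [7,10] [5,11] [4,12] [6,13] [9,16] [13,17] [17,18]
{[1,2],[2,5]} hit by 2; {[3,7],[7,10],[5,11],[4,12],[6,13]} hit by 7; {[9,16],[13,17]} hit by 16; {[17,18]} hit by 18.
Points: 2, 7, 16, 18 (4 total).

7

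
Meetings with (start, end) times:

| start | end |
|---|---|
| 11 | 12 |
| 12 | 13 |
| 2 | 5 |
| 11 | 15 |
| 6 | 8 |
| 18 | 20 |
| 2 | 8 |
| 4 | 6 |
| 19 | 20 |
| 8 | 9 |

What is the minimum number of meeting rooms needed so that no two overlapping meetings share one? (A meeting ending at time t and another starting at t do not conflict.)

Count concurrent intervals with a sweep; the peak is the room count.
starts: [2, 2, 4, 6, 8, 11, 11, 12, 18, 19]
ends:   [5, 6, 8, 8, 9, 12, 13, 15, 20, 20]
s2→1 s2→2 s4→3  — peak 3.

3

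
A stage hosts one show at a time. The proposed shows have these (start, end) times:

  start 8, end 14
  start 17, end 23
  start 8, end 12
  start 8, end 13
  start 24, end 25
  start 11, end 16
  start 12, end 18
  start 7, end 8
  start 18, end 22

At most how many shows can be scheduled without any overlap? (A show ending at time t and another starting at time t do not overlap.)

Sorted by end: (7,8)  (8,12)  (8,13)  (8,14)  (11,16)  (12,18)  (18,22)  (17,23)  (24,25)
take (7,8); take (8,12); skip (8,13); skip (11,16); take (12,18); take (18,22); take (24,25).
Selected 5 shows.

5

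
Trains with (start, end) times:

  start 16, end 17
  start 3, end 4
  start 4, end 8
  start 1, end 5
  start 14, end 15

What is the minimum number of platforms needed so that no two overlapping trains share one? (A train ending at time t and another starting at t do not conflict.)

Events (time:±→running): 1:+→1 3:+→2 … peak 2.

2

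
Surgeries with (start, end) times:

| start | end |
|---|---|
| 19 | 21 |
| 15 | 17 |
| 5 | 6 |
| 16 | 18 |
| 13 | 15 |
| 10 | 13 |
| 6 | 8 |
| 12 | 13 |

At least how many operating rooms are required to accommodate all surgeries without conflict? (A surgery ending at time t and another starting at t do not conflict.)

2

Events (time:±→running): 5:+→1 6:-→0 6:+→1 8:-→0 10:+→1 12:+→2 … peak 2.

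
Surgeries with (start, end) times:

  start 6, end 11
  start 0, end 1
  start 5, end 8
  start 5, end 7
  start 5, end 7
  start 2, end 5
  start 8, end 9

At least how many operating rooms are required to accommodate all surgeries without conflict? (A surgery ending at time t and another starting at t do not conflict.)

starts: [0, 2, 5, 5, 5, 6, 8]
ends:   [1, 5, 7, 7, 8, 9, 11]
s0→1 e1→0 s2→1 e5→0 s5→1 s5→2 s5→3 s6→4  — peak 4.

4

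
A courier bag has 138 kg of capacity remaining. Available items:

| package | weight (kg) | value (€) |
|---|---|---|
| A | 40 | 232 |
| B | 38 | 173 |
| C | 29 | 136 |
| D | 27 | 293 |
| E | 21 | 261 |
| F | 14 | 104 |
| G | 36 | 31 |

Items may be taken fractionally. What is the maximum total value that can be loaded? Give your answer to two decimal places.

Ratios (sorted): E 12.43, D 10.85, F 7.43, A 5.80, C 4.69, B 4.55, G 0.86
take E (21 @ 261); take D (27 @ 293); take F (14 @ 104); take A (40 @ 232); take C (29 @ 136); take 7/38 of B → 31.87. Capacity used 138/138.
Total value = 1057.87

1057.87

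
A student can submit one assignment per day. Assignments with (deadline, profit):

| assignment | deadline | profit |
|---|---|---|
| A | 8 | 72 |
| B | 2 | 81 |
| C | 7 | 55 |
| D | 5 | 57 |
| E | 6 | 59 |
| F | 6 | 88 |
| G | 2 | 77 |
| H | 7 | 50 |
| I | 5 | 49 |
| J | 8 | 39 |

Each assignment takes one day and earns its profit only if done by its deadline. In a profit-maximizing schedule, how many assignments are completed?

8

Take jobs in profit order; each goes to the latest open slot no later than its deadline.
By profit: F(d6,88), B(d2,81), G(d2,77), A(d8,72), E(d6,59), D(d5,57), C(d7,55), H(d7,50), I(d5,49), J(d8,39)
F→slot 6; B→slot 2; G→slot 1; A→slot 8; E→slot 5; D→slot 4; C→slot 7; H→slot 3; I skipped; J skipped.
8 of 10 scheduled.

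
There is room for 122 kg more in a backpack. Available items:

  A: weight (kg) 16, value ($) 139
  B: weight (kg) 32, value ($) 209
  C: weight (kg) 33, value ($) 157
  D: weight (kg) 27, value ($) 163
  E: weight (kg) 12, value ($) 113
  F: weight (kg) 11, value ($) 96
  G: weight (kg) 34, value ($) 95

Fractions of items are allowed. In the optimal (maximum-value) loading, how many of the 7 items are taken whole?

Ratios (sorted): E 9.42, F 8.73, A 8.69, B 6.53, D 6.04, C 4.76, G 2.79
take E (12 @ 113); take F (11 @ 96); take A (16 @ 139); take B (32 @ 209); take D (27 @ 163); take 24/33 of C → 114.18. Capacity used 122/122.
5 item(s) taken whole; one partial (take 24/33 of C).

5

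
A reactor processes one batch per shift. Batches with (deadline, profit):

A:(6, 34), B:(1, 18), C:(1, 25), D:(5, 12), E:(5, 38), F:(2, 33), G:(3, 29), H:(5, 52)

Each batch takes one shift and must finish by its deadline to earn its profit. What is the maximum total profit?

Take jobs in profit order; each goes to the latest open slot no later than its deadline.
By profit: H(d5,52), E(d5,38), A(d6,34), F(d2,33), G(d3,29), C(d1,25), B(d1,18), D(d5,12)
H→slot 5; E→slot 4; A→slot 6; F→slot 2; G→slot 3; C→slot 1; B skipped; D skipped.
Profit = 25 + 33 + 29 + 38 + 52 + 34 = 211

211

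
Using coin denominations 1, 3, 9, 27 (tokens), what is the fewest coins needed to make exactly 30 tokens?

2

Use the largest denomination that fits, subtract, and repeat.
30 − 1×27→3 − 1×3→0
Total coins = 1 + 1 = 2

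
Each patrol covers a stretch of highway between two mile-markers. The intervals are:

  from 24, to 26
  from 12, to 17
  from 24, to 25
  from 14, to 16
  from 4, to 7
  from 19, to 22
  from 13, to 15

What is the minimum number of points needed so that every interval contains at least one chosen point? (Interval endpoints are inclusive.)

By right end: [4,7]  [13,15]  [14,16]  [12,17]  [19,22]  [24,25]  [24,26]
[4,7] uncovered → point at 7; [13,15] uncovered → point at 15; [19,22] uncovered → point at 22; [24,25] uncovered → point at 25.
Points: 7, 15, 22, 25 (4 total).

4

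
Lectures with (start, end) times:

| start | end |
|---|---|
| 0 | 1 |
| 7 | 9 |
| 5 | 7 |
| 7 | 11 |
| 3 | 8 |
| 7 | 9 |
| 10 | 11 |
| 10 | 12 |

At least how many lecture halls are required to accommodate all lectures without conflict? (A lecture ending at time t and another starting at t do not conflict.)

The answer is the maximum number of intervals overlapping at any instant.
starts: [0, 3, 5, 7, 7, 7, 10, 10]
ends:   [1, 7, 8, 9, 9, 11, 11, 12]
s0→1 e1→0 s3→1 s5→2 e7→1 s7→2 s7→3 s7→4  — peak 4.

4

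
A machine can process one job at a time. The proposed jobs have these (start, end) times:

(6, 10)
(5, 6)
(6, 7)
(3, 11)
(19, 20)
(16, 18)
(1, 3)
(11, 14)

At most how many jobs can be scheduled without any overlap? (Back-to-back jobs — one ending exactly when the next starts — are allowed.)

Sorted by end: (1,3)  (5,6)  (6,7)  (6,10)  (3,11)  (11,14)  (16,18)  (19,20)
take (1,3); take (5,6); take (6,7); skip (3,11); take (11,14); take (16,18); take (19,20).
Selected 6 jobs.

6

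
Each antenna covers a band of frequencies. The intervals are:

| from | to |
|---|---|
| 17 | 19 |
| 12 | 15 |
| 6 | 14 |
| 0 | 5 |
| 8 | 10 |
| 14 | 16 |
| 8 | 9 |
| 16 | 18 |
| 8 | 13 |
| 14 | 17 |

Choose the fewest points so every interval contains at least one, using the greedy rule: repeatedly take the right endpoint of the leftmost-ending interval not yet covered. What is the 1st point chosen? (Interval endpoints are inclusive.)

5

Process intervals by earliest right end; each time one isn't hit yet, stab at its right endpoint.
Sorted: [0,5] [8,9] [8,10] [8,13] [6,14] [12,15] [14,16] [14,17] [16,18] [17,19]
{[0,5]} hit by 5; {[8,9],[8,10],[8,13],[6,14]} hit by 9; {[12,15],[14,16],[14,17]} hit by 15; {[16,18],[17,19]} hit by 18.
Points: 5, 9, 15, 18 (4 total).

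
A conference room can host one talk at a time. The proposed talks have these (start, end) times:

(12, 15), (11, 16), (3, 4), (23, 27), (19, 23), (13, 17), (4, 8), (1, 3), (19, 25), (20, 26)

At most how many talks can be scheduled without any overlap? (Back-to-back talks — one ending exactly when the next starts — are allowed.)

Sort by end time and greedily take each interval whose start is ≥ the last chosen end.
By end time: (1,3), (3,4), (4,8), (12,15), (11,16), (13,17), (19,23), (19,25), (20,26), (23,27).
Pick (1,3); next start ≥ 3 → (3,4); next start ≥ 4 → (4,8); next start ≥ 8 → (12,15); next start ≥ 15 → (19,23); next start ≥ 23 → (23,27).
Selected 6 talks.

6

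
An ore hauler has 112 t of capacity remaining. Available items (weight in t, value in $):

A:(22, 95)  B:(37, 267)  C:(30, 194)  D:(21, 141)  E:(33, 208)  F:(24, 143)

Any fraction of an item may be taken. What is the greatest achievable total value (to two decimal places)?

753.27

Sort by value per unit weight and fill in that order.
Order: B (267/37=7.22) > D (141/21=6.71) > C (194/30=6.47) > E (208/33=6.30) > F (143/24=5.96) > A (95/22=4.32)
Fill: take B (37 @ 267) → take D (21 @ 141) → take C (30 @ 194) → take 24/33 of E → 151.27; 112/112 used.
Total value = 753.27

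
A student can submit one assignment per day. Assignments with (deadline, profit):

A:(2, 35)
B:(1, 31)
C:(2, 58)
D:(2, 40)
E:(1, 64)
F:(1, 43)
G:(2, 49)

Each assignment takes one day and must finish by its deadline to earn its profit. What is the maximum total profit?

122

Sort by profit descending; place each in the latest free slot ≤ its deadline.
By profit: E(d1,64), C(d2,58), G(d2,49), F(d1,43), D(d2,40), A(d2,35), B(d1,31)
E→slot 1; C→slot 2; G skipped; F skipped; D skipped; A skipped; B skipped.
Profit = 64 + 58 = 122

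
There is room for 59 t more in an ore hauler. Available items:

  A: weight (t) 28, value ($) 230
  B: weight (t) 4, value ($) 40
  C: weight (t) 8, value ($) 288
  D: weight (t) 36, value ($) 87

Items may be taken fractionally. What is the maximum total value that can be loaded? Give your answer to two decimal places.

Greedy by value/weight ratio, highest first.
Order: C (288/8=36.00) > B (40/4=10.00) > A (230/28=8.21) > D (87/36=2.42)
Fill: take C (8 @ 288) → take B (4 @ 40) → take A (28 @ 230) → take 19/36 of D → 45.92; 59/59 used.
Total value = 603.92

603.92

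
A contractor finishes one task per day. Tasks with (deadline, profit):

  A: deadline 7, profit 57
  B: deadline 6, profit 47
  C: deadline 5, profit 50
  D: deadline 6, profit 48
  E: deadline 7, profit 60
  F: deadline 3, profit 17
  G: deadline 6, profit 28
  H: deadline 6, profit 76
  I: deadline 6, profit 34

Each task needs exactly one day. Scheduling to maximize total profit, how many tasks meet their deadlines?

7

Take jobs in profit order; each goes to the latest open slot no later than its deadline.
Profit order: H=76 E=60 A=57 C=50 D=48 B=47 I=34 G=28 F=17
Assign: H→slot 6, E→slot 7, A→slot 5, C→slot 4, D→slot 3, B→slot 2, I→slot 1, G skipped, F skipped.
Slots: [1:I] [2:B] [3:D] [4:C] [5:A] [6:H] [7:E]
7 of 9 scheduled.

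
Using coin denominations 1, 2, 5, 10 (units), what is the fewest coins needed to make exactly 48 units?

48 = 4×10 + 1×5 + 1×2 + 1×1
Total coins = 4 + 1 + 1 + 1 = 7

7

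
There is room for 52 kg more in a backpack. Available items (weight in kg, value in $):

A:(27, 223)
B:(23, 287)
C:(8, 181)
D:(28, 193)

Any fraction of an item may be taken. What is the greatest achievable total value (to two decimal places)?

641.44

Sort by value per unit weight and fill in that order.
Order: C (181/8=22.62) > B (287/23=12.48) > A (223/27=8.26) > D (193/28=6.89)
Fill: take C (8 @ 181) → take B (23 @ 287) → take 21/27 of A → 173.44; 52/52 used.
Total value = 641.44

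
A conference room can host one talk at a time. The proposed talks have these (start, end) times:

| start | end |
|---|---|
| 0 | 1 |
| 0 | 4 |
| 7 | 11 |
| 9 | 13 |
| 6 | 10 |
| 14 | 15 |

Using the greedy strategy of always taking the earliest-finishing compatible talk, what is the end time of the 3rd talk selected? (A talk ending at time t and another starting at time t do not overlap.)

15

Sort by end time and greedily take each interval whose start is ≥ the last chosen end.
Sorted by end: (0,1)  (0,4)  (6,10)  (7,11)  (9,13)  (14,15)
take (0,1); take (6,10); take (14,15).
Selected: (0,1) (6,10) (14,15)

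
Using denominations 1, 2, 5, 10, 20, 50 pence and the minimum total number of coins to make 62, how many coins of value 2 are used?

1

62 − 1×50→12 − 1×10→2 − 1×2→0
Count of 2: 1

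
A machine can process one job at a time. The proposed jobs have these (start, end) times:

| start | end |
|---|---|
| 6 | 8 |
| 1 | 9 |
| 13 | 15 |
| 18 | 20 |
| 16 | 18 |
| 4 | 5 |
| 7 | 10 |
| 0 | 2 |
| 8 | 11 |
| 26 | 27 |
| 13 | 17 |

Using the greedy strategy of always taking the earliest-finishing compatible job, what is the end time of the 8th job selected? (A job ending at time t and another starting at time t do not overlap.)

By end time: (0,2), (4,5), (6,8), (1,9), (7,10), (8,11), (13,15), (13,17), (16,18), (18,20), (26,27).
Pick (0,2); next start ≥ 2 → (4,5); next start ≥ 5 → (6,8); next start ≥ 8 → (8,11); next start ≥ 11 → (13,15); next start ≥ 15 → (16,18); next start ≥ 18 → (18,20); next start ≥ 20 → (26,27).
Selected: (0,2) (4,5) (6,8) (8,11) (13,15) (16,18) (18,20) (26,27)

27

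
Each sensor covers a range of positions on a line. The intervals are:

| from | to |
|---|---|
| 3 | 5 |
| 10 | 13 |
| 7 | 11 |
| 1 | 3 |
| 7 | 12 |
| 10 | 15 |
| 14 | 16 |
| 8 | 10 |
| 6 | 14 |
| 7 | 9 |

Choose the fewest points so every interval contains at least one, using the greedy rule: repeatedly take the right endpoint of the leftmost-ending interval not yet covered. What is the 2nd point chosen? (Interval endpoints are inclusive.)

9

Sorted: [1,3] [3,5] [7,9] [8,10] [7,11] [7,12] [10,13] [6,14] [10,15] [14,16]
{[1,3],[3,5]} hit by 3; {[7,9],[8,10],[7,11],[7,12]} hit by 9; {[10,13],[6,14],[10,15]} hit by 13; {[14,16]} hit by 16.
Points: 3, 9, 13, 16 (4 total).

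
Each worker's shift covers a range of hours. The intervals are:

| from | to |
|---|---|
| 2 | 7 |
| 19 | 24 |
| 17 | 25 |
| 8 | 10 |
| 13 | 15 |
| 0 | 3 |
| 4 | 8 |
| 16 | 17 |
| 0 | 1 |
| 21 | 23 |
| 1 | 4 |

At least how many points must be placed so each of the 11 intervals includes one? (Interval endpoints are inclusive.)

6

Sorted: [0,1] [0,3] [1,4] [2,7] [4,8] [8,10] [13,15] [16,17] [21,23] [19,24] [17,25]
{[0,1],[0,3],[1,4]} hit by 1; {[2,7],[4,8]} hit by 7; {[8,10]} hit by 10; {[13,15]} hit by 15; {[16,17]} hit by 17; {[21,23],[19,24],[17,25]} hit by 23.
Points: 1, 7, 10, 15, 17, 23 (6 total).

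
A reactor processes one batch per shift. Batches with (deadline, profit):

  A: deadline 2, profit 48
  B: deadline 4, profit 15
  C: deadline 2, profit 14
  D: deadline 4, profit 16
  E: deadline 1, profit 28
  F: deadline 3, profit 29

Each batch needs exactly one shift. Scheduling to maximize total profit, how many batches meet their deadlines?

Sort by profit descending; place each in the latest free slot ≤ its deadline.
By profit: A(d2,48), F(d3,29), E(d1,28), D(d4,16), B(d4,15), C(d2,14)
A→slot 2; F→slot 3; E→slot 1; D→slot 4; B skipped; C skipped.
4 of 6 scheduled.

4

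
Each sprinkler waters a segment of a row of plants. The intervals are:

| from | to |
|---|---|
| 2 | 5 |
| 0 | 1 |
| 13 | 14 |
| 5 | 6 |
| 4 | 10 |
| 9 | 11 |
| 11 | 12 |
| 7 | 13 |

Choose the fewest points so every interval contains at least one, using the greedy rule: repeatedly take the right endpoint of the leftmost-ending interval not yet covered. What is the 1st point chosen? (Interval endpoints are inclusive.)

1

Process intervals by earliest right end; each time one isn't hit yet, stab at its right endpoint.
Sorted: [0,1] [2,5] [5,6] [4,10] [9,11] [11,12] [7,13] [13,14]
{[0,1]} hit by 1; {[2,5],[5,6],[4,10]} hit by 5; {[9,11],[11,12],[7,13]} hit by 11; {[13,14]} hit by 14.
Points: 1, 5, 11, 14 (4 total).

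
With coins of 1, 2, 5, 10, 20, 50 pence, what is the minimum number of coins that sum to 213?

7

213 = 4×50 + 1×10 + 1×2 + 1×1
Total coins = 4 + 1 + 1 + 1 = 7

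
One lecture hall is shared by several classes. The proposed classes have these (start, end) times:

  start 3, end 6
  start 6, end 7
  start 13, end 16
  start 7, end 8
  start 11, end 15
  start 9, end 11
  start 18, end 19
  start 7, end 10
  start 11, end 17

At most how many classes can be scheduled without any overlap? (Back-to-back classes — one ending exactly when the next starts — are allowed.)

Sorted by end: (3,6)  (6,7)  (7,8)  (7,10)  (9,11)  (11,15)  (13,16)  (11,17)  (18,19)
take (3,6); take (6,7); take (7,8); take (9,11); take (11,15); skip (11,17); take (18,19).
Selected 6 classes.

6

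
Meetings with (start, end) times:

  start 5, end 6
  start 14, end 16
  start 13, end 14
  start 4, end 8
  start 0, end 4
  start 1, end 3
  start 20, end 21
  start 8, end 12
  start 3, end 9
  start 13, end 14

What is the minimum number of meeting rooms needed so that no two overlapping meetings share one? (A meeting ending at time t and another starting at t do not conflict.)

The answer is the maximum number of intervals overlapping at any instant.
starts: [0, 1, 3, 4, 5, 8, 13, 13, 14, 20]
ends:   [3, 4, 6, 8, 9, 12, 14, 14, 16, 21]
s0→1 s1→2 e3→1 s3→2 e4→1 s4→2 s5→3  — peak 3.

3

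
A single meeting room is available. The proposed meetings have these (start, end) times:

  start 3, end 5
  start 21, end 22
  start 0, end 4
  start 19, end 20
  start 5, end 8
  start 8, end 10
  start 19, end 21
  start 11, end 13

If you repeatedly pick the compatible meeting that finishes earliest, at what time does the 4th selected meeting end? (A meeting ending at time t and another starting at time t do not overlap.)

Order by finish time; keep every interval that doesn't clash with the previous kept one.
By end time: (0,4), (3,5), (5,8), (8,10), (11,13), (19,20), (19,21), (21,22).
Pick (0,4); next start ≥ 4 → (5,8); next start ≥ 8 → (8,10); next start ≥ 10 → (11,13); next start ≥ 13 → (19,20); next start ≥ 20 → (21,22).
Selected: (0,4) (5,8) (8,10) (11,13) (19,20) (21,22)

13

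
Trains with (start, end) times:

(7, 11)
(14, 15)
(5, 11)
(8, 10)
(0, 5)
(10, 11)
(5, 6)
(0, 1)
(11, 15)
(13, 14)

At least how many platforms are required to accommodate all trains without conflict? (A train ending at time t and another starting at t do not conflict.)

3

starts: [0, 0, 5, 5, 7, 8, 10, 11, 13, 14]
ends:   [1, 5, 6, 10, 11, 11, 11, 14, 15, 15]
s0→1 s0→2 e1→1 e5→0 s5→1 s5→2 e6→1 s7→2 s8→3  — peak 3.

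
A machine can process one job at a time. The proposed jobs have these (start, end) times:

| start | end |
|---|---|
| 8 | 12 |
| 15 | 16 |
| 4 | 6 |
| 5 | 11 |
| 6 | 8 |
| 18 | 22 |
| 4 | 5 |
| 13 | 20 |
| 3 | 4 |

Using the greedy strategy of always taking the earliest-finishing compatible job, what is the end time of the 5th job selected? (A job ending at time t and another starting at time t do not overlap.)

Greedy by earliest finish: after sorting by end time, pick each interval compatible with the last pick.
By end time: (3,4), (4,5), (4,6), (6,8), (5,11), (8,12), (15,16), (13,20), (18,22).
Pick (3,4); next start ≥ 4 → (4,5); next start ≥ 5 → (6,8); next start ≥ 8 → (8,12); next start ≥ 12 → (15,16); next start ≥ 16 → (18,22).
Selected: (3,4) (4,5) (6,8) (8,12) (15,16) (18,22)

16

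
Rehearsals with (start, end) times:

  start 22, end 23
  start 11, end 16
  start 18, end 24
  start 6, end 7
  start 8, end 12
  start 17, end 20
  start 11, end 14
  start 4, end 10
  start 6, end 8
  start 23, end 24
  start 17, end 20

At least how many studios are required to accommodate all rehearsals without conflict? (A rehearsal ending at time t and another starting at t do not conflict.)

3

Events (time:±→running): 4:+→1 6:+→2 6:+→3 … peak 3.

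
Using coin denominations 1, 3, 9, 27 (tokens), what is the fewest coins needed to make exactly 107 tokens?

107 = 3×27 + 2×9 + 2×3 + 2×1
Total coins = 3 + 2 + 2 + 2 = 9

9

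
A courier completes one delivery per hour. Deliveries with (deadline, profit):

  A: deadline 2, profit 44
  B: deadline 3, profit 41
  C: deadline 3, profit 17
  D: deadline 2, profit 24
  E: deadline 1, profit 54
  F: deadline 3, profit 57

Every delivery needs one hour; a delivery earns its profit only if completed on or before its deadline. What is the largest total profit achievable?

155

By profit: F(d3,57), E(d1,54), A(d2,44), B(d3,41), D(d2,24), C(d3,17)
F→slot 3; E→slot 1; A→slot 2; B skipped; D skipped; C skipped.
Profit = 54 + 44 + 57 = 155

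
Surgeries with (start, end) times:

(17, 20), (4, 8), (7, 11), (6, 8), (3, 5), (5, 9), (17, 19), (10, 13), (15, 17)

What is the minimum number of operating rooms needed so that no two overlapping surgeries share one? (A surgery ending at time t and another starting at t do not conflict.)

4

The answer is the maximum number of intervals overlapping at any instant.
starts: [3, 4, 5, 6, 7, 10, 15, 17, 17]
ends:   [5, 8, 8, 9, 11, 13, 17, 19, 20]
s3→1 s4→2 e5→1 s5→2 s6→3 s7→4  — peak 4.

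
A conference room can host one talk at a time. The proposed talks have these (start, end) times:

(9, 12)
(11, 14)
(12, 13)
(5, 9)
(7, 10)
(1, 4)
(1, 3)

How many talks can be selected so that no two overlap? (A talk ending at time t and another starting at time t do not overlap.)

Sorted by end: (1,3)  (1,4)  (5,9)  (7,10)  (9,12)  (12,13)  (11,14)
take (1,3); skip (1,4); take (5,9); take (9,12); take (12,13).
Selected 4 talks.

4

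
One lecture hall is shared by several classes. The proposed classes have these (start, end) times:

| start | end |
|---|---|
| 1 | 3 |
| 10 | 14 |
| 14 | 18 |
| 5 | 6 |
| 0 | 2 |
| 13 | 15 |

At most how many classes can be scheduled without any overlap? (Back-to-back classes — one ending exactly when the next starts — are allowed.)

4

Sort by end time and greedily take each interval whose start is ≥ the last chosen end.
By end time: (0,2), (1,3), (5,6), (10,14), (13,15), (14,18).
Pick (0,2); next start ≥ 2 → (5,6); next start ≥ 6 → (10,14); next start ≥ 14 → (14,18).
Selected 4 classes.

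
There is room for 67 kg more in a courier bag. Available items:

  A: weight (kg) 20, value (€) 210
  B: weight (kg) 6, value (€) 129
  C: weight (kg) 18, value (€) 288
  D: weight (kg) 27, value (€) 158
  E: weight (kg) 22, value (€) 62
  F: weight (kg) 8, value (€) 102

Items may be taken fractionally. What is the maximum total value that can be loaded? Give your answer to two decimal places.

Order: B (129/6=21.50) > C (288/18=16.00) > F (102/8=12.75) > A (210/20=10.50) > D (158/27=5.85) > E (62/22=2.82)
Fill: take B (6 @ 129) → take C (18 @ 288) → take F (8 @ 102) → take A (20 @ 210) → take 15/27 of D → 87.78; 67/67 used.
Total value = 816.78

816.78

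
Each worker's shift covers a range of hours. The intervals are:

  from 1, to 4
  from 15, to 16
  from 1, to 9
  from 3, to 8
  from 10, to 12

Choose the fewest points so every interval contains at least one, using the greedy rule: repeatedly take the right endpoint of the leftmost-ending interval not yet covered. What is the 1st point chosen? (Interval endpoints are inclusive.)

4

Sort by right endpoint; whenever an interval is uncovered, place a point at its right end.
Sorted: [1,4] [3,8] [1,9] [10,12] [15,16]
{[1,4],[3,8],[1,9]} hit by 4; {[10,12]} hit by 12; {[15,16]} hit by 16.
Points: 4, 12, 16 (3 total).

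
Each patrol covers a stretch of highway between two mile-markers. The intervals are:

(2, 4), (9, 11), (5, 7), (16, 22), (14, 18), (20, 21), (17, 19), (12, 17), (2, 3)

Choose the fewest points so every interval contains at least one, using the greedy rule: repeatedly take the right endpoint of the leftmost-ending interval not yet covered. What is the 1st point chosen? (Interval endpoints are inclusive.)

Sort by right endpoint; whenever an interval is uncovered, place a point at its right end.
By right end: [2,3]  [2,4]  [5,7]  [9,11]  [12,17]  [14,18]  [17,19]  [20,21]  [16,22]
[2,3] uncovered → point at 3; [5,7] uncovered → point at 7; [9,11] uncovered → point at 11; [12,17] uncovered → point at 17; [20,21] uncovered → point at 21.
Points: 3, 7, 11, 17, 21 (5 total).

3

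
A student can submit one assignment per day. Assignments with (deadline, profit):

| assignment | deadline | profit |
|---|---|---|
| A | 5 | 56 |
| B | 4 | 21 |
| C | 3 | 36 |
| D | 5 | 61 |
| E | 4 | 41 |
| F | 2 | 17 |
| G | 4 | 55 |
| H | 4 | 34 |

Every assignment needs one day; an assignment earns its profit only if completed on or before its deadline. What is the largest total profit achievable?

249

Sort by profit descending; place each in the latest free slot ≤ its deadline.
By profit: D(d5,61), A(d5,56), G(d4,55), E(d4,41), C(d3,36), H(d4,34), B(d4,21), F(d2,17)
D→slot 5; A→slot 4; G→slot 3; E→slot 2; C→slot 1; H skipped; B skipped; F skipped.
Profit = 36 + 41 + 55 + 56 + 61 = 249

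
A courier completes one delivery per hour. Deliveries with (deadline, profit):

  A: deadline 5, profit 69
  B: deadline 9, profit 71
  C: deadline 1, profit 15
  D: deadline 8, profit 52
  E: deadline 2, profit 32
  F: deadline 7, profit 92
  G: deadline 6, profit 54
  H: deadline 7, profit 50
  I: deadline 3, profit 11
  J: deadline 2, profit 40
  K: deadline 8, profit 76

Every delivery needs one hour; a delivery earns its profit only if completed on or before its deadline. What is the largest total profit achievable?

By profit: F(d7,92), K(d8,76), B(d9,71), A(d5,69), G(d6,54), D(d8,52), H(d7,50), J(d2,40), E(d2,32), C(d1,15), I(d3,11)
F→slot 7; K→slot 8; B→slot 9; A→slot 5; G→slot 6; D→slot 4; H→slot 3; J→slot 2; E→slot 1; C skipped; I skipped.
Profit = 32 + 40 + 50 + 52 + 69 + 54 + 92 + 76 + 71 = 536

536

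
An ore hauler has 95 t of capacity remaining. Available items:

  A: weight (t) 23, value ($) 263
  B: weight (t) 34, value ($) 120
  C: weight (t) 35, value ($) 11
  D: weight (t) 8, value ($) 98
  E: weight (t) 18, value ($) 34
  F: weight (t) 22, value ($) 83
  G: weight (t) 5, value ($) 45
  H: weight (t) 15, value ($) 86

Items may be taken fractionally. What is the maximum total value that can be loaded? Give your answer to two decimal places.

Greedy by value/weight ratio, highest first.
Ratios (sorted): D 12.25, A 11.43, G 9.00, H 5.73, F 3.77, B 3.53, E 1.89, C 0.31
take D (8 @ 98); take A (23 @ 263); take G (5 @ 45); take H (15 @ 86); take F (22 @ 83); take 22/34 of B → 77.65. Capacity used 95/95.
Total value = 652.65

652.65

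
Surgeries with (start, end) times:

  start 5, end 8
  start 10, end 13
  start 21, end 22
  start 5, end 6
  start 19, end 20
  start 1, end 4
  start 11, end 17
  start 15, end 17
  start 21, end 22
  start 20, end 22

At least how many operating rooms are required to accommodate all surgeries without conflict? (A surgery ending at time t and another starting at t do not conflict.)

3

The answer is the maximum number of intervals overlapping at any instant.
starts: [1, 5, 5, 10, 11, 15, 19, 20, 21, 21]
ends:   [4, 6, 8, 13, 17, 17, 20, 22, 22, 22]
s1→1 e4→0 s5→1 s5→2 e6→1 e8→0 s10→1 s11→2 e13→1 s15→2 e17→1 e17→0 s19→1 e20→0 s20→1 s21→2 s21→3  — peak 3.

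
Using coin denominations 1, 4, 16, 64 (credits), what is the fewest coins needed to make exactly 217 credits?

7

217 = 3×64 + 1×16 + 2×4 + 1×1
Total coins = 3 + 1 + 2 + 1 = 7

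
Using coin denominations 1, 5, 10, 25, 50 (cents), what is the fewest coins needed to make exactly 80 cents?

3

80 = 1×50 + 1×25 + 1×5
Total coins = 1 + 1 + 1 = 3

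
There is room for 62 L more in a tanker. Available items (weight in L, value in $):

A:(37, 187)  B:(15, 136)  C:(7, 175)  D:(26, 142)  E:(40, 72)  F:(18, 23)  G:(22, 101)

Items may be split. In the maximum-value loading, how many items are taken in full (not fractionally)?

Greedy by value/weight ratio, highest first.
Ratios (sorted): C 25.00, B 9.07, D 5.46, A 5.05, G 4.59, E 1.80, F 1.28
take C (7 @ 175); take B (15 @ 136); take D (26 @ 142); take 14/37 of A → 70.76. Capacity used 62/62.
3 item(s) taken whole; one partial (take 14/37 of A).

3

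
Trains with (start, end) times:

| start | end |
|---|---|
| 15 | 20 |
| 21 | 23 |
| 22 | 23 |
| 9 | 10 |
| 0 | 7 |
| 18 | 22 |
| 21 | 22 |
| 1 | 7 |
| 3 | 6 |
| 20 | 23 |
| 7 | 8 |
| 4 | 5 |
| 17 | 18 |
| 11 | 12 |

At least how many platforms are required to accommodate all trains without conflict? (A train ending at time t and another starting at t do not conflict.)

4

starts: [0, 1, 3, 4, 7, 9, 11, 15, 17, 18, 20, 21, 21, 22]
ends:   [5, 6, 7, 7, 8, 10, 12, 18, 20, 22, 22, 23, 23, 23]
s0→1 s1→2 s3→3 s4→4  — peak 4.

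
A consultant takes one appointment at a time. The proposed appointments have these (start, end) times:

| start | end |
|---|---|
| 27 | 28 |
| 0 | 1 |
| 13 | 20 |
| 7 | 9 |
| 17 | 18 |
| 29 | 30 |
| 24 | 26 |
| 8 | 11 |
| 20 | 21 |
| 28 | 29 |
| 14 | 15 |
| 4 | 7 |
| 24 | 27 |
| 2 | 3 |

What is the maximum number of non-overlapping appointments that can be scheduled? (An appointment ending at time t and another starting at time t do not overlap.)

11

Greedy by earliest finish: after sorting by end time, pick each interval compatible with the last pick.
By end time: (0,1), (2,3), (4,7), (7,9), (8,11), (14,15), (17,18), (13,20), (20,21), (24,26), (24,27), (27,28), (28,29), (29,30).
Pick (0,1); next start ≥ 1 → (2,3); next start ≥ 3 → (4,7); next start ≥ 7 → (7,9); next start ≥ 9 → (14,15); next start ≥ 15 → (17,18); next start ≥ 18 → (20,21); next start ≥ 21 → (24,26); next start ≥ 26 → (27,28); next start ≥ 28 → (28,29); next start ≥ 29 → (29,30).
Selected 11 appointments.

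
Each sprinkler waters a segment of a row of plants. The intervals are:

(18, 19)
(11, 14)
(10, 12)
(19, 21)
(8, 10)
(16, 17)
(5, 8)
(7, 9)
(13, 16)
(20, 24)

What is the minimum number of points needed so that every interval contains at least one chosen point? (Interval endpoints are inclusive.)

5

Process intervals by earliest right end; each time one isn't hit yet, stab at its right endpoint.
Sorted: [5,8] [7,9] [8,10] [10,12] [11,14] [13,16] [16,17] [18,19] [19,21] [20,24]
{[5,8],[7,9],[8,10]} hit by 8; {[10,12],[11,14]} hit by 12; {[13,16],[16,17]} hit by 16; {[18,19],[19,21]} hit by 19; {[20,24]} hit by 24.
Points: 8, 12, 16, 19, 24 (5 total).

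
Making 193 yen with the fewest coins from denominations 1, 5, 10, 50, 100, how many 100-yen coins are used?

1

Greedy: take as many of the largest coin as possible, then repeat with the remainder.
193 = 1×100 + 1×50 + 4×10 + 3×1
Count of 100: 1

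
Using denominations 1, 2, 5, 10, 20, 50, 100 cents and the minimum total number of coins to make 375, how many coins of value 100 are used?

3

375 = 3×100 + 1×50 + 1×20 + 1×5
Count of 100: 3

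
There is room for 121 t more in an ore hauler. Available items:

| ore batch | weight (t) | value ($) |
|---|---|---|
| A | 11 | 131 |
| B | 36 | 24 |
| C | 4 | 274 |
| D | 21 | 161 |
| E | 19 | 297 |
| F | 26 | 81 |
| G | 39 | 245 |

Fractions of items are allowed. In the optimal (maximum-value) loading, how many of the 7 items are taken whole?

6

Sort by value per unit weight and fill in that order.
Order: C (274/4=68.50) > E (297/19=15.63) > A (131/11=11.91) > D (161/21=7.67) > G (245/39=6.28) > F (81/26=3.12) > B (24/36=0.67)
Fill: take C (4 @ 274) → take E (19 @ 297) → take A (11 @ 131) → take D (21 @ 161) → take G (39 @ 245) → take F (26 @ 81) → take 1/36 of B → 0.67; 121/121 used.
6 item(s) taken whole; one partial (take 1/36 of B).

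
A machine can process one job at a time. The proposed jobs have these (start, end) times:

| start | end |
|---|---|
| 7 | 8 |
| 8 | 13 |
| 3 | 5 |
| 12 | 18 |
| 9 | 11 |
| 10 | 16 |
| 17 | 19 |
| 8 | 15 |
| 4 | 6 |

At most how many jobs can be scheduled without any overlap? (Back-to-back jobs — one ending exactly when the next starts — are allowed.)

4

Greedy by earliest finish: after sorting by end time, pick each interval compatible with the last pick.
By end time: (3,5), (4,6), (7,8), (9,11), (8,13), (8,15), (10,16), (12,18), (17,19).
Pick (3,5); next start ≥ 5 → (7,8); next start ≥ 8 → (9,11); next start ≥ 11 → (12,18).
Selected 4 jobs.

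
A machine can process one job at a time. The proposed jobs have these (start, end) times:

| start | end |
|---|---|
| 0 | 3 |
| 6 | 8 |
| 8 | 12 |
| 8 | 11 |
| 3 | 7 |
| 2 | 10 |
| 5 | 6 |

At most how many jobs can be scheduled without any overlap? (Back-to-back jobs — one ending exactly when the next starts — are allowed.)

4

By end time: (0,3), (5,6), (3,7), (6,8), (2,10), (8,11), (8,12).
Pick (0,3); next start ≥ 3 → (5,6); next start ≥ 6 → (6,8); next start ≥ 8 → (8,11).
Selected 4 jobs.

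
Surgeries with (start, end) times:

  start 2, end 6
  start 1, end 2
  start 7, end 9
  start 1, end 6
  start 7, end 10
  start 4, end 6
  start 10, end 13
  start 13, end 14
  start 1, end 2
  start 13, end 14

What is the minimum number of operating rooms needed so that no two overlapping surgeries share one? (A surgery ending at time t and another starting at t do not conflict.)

3

The answer is the maximum number of intervals overlapping at any instant.
Events (time:±→running): 1:+→1 1:+→2 1:+→3 … peak 3.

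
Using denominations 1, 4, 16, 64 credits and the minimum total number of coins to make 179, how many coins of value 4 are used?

0

Use the largest denomination that fits, subtract, and repeat.
179 = 2×64 + 3×16 + 3×1
Count of 4: 0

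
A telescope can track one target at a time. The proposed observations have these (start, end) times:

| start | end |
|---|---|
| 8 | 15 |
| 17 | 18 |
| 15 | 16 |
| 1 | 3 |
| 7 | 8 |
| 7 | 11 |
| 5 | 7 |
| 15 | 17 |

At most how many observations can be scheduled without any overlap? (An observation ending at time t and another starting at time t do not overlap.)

6

Order by finish time; keep every interval that doesn't clash with the previous kept one.
By end time: (1,3), (5,7), (7,8), (7,11), (8,15), (15,16), (15,17), (17,18).
Pick (1,3); next start ≥ 3 → (5,7); next start ≥ 7 → (7,8); next start ≥ 8 → (8,15); next start ≥ 15 → (15,16); next start ≥ 16 → (17,18).
Selected 6 observations.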